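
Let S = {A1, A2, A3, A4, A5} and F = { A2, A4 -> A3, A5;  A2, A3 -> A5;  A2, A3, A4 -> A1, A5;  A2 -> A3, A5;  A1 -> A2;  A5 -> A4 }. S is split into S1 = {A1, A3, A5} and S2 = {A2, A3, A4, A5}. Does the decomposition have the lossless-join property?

No

Common attributes: S1 ∩ S2 = {A3, A5}.
Closure of {A3, A5}: A5 → A4 applies, adding A4. So (A3, A5)⁺ = {A3, A4, A5}.
The closure contains neither all of S1 = {A1, A3, A5} nor all of S2 = {A2, A3, A4, A5}, so the common attributes are not a superkey of either fragment. The join is lossy.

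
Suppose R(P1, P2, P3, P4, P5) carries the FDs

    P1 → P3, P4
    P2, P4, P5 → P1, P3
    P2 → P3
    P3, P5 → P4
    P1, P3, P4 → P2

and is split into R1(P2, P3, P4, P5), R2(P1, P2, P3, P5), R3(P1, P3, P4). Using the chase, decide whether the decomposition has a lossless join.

Chase test. Columns are P1, P2, P3, P4, P5; row i has aⱼ where attribute j ∈ Ri, else bᵢⱼ.
Initial tableau (one row per fragment):
  row 1: b11 a2 a3 a4 a5
  row 2: a1 a2 a3 b24 a5
  row 3: a1 b32 a3 a4 b35
Rows 2 and 3 agree on P1; apply P1→P3, P4 and equate their P3, P4 entries.
Rows 1 and 2 agree on P2, P4, P5; apply P2, P4, P5→P1, P3 and equate their P1, P3 entries.
Rows 1 and 3 agree on P1, P3, P4; apply P1, P3, P4→P2 and equate their P2 entries.
Row 1 is now all distinguished symbols — the join is lossless.

Yes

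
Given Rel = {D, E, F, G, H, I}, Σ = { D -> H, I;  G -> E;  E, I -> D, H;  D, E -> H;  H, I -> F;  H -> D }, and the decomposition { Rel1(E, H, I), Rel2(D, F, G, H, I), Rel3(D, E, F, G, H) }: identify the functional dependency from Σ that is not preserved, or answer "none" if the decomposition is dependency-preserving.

none

D → H, I lies within Rel2.
G → E lies within Rel3.
E, I → D, H: restricted closure across fragments reaches D, H.
D, E → H lies within Rel3.
H, I → F lies within Rel2.
H → D lies within Rel2.
Every dependency is enforceable on the fragments, so the decomposition is dependency-preserving.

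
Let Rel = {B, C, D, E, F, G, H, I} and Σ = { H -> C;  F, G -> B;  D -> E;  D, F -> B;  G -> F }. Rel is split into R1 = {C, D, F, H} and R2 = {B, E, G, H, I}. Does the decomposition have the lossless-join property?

No

Common attributes: R1 ∩ R2 = {H}.
Closure of {H}: H → C applies, adding C. So (H)⁺ = {C, H}.
The closure contains neither all of R1 = {C, D, F, H} nor all of R2 = {B, E, G, H, I}, so the common attributes are not a superkey of either fragment. The join is lossy.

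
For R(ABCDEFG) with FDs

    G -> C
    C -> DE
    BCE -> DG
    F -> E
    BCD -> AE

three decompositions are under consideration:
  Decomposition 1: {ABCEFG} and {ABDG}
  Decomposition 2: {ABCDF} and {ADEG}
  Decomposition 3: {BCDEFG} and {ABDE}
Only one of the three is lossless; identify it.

Decomposition 1

Decomposition 1: common = {ABG}, closure = {ABCDEG} → lossless.
Decomposition 2: common = {AD}, closure = {AD} → lossy.
Decomposition 3: common = {BDE}, closure = {BDE} → lossy.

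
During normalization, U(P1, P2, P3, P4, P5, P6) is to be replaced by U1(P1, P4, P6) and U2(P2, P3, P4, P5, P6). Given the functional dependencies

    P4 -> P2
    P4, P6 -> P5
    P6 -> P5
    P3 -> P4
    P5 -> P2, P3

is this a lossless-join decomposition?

Common attributes: U1 ∩ U2 = {P4, P6}.
Closure of {P4, P6}: P4 → P2 applies, adding P2; P4, P6 → P5 applies, adding P5; P5 → P2, P3 applies, adding P3. So (P4, P6)⁺ = {P2, P3, P4, P5, P6}.
This closure contains every attribute of U2, so U1 ∩ U2 → U2. The join is lossless.

Yes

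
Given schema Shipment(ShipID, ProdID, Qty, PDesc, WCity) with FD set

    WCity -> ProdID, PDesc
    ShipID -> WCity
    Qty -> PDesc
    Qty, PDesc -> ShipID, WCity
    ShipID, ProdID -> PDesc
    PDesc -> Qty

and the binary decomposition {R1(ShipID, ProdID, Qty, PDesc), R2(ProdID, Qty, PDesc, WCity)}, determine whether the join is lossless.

Yes

Common attributes: R1 ∩ R2 = {ProdID, Qty, PDesc}.
Closure of {ProdID, Qty, PDesc}: Qty, PDesc → ShipID, WCity applies, adding ShipID, WCity. So (ProdID, Qty, PDesc)⁺ = {ShipID, ProdID, Qty, PDesc, WCity}.
This closure contains every attribute of R1, so R1 ∩ R2 → R1. The join is lossless.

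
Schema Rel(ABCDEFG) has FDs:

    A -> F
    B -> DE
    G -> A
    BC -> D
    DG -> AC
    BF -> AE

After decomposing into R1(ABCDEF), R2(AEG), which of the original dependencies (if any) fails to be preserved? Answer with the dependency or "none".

DG -> AC

Check DG → AC: no single fragment contains all of {ACDG}, and the restricted closure of {DG} across the fragments never reaches {AC}.
A → F is preserved.
B → DE is preserved.
G → A is preserved.
BC → D is preserved.
BF → AE is preserved.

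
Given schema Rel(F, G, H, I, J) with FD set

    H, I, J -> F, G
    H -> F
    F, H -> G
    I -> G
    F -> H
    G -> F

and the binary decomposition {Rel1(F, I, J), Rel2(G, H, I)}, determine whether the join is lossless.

Common attributes: Rel1 ∩ Rel2 = {I}.
Closure of {I}: I → G applies, adding G; G → F applies, adding F; F → H applies, adding H. So (I)⁺ = {F, G, H, I}.
This closure contains every attribute of Rel2, so Rel1 ∩ Rel2 → Rel2. The join is lossless.

Yes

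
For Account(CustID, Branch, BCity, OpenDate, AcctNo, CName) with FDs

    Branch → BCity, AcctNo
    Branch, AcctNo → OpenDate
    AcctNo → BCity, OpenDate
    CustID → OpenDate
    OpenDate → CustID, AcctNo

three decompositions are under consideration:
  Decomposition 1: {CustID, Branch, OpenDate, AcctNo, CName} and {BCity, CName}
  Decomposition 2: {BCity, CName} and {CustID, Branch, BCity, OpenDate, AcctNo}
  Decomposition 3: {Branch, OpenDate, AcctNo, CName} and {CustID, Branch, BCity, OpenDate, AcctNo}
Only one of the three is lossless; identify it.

Decomposition 3

Decomposition 1: common = {CName}, closure = {CName} → lossy.
Decomposition 2: common = {BCity}, closure = {BCity} → lossy.
Decomposition 3: common = {Branch, OpenDate, AcctNo}, closure = {CustID, Branch, BCity, OpenDate, AcctNo} → lossless.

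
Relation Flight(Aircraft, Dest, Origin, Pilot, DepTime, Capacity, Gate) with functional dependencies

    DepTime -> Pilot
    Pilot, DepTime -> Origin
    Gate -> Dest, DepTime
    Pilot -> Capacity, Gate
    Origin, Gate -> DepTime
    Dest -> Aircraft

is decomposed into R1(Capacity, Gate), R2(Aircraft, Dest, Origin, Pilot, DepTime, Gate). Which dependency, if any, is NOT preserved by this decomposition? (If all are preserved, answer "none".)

none

DepTime → Pilot lies within R2.
Pilot, DepTime → Origin lies within R2.
Gate → Dest, DepTime lies within R2.
Pilot → Capacity, Gate: restricted closure across fragments reaches Capacity, Gate.
Origin, Gate → DepTime lies within R2.
Dest → Aircraft lies within R2.
Every dependency is enforceable on the fragments, so the decomposition is dependency-preserving.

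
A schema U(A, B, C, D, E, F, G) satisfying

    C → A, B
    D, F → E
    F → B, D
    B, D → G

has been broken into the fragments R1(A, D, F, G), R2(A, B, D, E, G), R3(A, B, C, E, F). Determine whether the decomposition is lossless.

Yes

Chase test. Columns are A, B, C, D, E, F, G; row i has aⱼ where attribute j ∈ Ri, else bᵢⱼ.
Initial tableau (one row per fragment):
  row 1: a1 b12 b13 a4 b15 a6 a7
  row 2: a1 a2 b23 a4 a5 b26 a7
  row 3: a1 a2 a3 b34 a5 a6 b37
Rows 1 and 3 agree on F; apply F→B, D and equate their B, D entries.
Rows 1 and 3 agree on B, D; apply B, D→G and equate their G entries.
Rows 1 and 3 agree on D, F; apply D, F→E and equate their E entries.
Row 3 is now all distinguished symbols — the join is lossless.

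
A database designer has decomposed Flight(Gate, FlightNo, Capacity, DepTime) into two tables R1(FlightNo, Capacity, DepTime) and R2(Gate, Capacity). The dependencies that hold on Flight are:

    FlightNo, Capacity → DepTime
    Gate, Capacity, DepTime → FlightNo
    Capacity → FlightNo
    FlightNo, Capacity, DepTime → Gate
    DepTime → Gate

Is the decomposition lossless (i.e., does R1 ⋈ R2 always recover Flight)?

Common attributes: R1 ∩ R2 = {Capacity}.
Closure of {Capacity}: Capacity → FlightNo applies, adding FlightNo; FlightNo, Capacity → DepTime applies, adding DepTime; FlightNo, Capacity, DepTime → Gate applies, adding Gate. So (Capacity)⁺ = {Gate, FlightNo, Capacity, DepTime}.
This closure contains every attribute of R1, so R1 ∩ R2 → R1. The join is lossless.

Yes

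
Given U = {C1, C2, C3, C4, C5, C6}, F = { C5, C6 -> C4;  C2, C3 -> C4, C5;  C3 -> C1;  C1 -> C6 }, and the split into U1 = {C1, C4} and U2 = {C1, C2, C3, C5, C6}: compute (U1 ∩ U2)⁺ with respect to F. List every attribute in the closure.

C1, C6

U1 ∩ U2 = {C1}.
C1 → C6 applies, adding C6
Closure: {C1, C6}.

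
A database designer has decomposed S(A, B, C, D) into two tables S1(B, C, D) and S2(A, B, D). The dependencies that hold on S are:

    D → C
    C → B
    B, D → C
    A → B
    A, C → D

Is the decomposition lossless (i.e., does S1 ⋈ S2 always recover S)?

Common attributes: S1 ∩ S2 = {B, D}.
Closure of {B, D}: D → C applies, adding C. So (B, D)⁺ = {B, C, D}.
This closure contains every attribute of S1, so S1 ∩ S2 → S1. The join is lossless.

Yes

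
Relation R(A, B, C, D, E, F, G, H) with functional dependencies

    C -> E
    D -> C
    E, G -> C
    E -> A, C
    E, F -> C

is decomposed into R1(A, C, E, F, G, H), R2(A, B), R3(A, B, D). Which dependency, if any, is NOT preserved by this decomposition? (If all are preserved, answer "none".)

Check D → C: no single fragment contains all of {C, D}, and the restricted closure of {D} across the fragments never reaches {C}.
C → E is preserved.
E, G → C is preserved.
E → A, C is preserved.
E, F → C is preserved.

D -> C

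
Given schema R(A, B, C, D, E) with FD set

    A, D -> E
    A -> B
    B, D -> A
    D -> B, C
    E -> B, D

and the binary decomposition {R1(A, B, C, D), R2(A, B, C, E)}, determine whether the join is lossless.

No

Common attributes: R1 ∩ R2 = {A, B, C}.
No dependency enlarges {A, B, C}, so (A, B, C)⁺ = {A, B, C}.
The closure contains neither all of R1 = {A, B, C, D} nor all of R2 = {A, B, C, E}, so the common attributes are not a superkey of either fragment. The join is lossy.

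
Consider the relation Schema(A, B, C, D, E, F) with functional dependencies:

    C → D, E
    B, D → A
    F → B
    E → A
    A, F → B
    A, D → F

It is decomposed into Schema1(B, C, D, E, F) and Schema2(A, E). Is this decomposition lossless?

Common attributes: Schema1 ∩ Schema2 = {E}.
Closure of {E}: E → A applies, adding A. So (E)⁺ = {A, E}.
This closure contains every attribute of Schema2, so Schema1 ∩ Schema2 → Schema2. The join is lossless.

Yes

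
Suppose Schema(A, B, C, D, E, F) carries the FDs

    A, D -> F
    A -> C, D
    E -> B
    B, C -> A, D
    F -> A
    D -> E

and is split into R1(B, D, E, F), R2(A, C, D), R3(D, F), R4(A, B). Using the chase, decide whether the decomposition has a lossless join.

Chase test. Columns are A, B, C, D, E, F; row i has aⱼ where attribute j ∈ Ri, else bᵢⱼ.
Initial tableau (one row per fragment):
  row 1: b11 a2 b13 a4 a5 a6
  row 2: a1 b22 a3 a4 b25 b26
  row 3: b31 b32 b33 a4 b35 a6
  row 4: a1 a2 b43 b44 b45 b46
Rows 2 and 4 agree on A; apply A→C, D and equate their C, D entries.
Rows 1 and 3 agree on F; apply F→A and equate their A entries.
Rows 1 and 2 agree on D; apply D→E and equate their E entries.
Rows 1 and 3 agree on D; apply D→E and equate their E entries.
Rows 1 and 4 agree on D; apply D→E and equate their E entries.
Rows 2 and 4 agree on A, D; apply A, D→F and equate their F entries.
Rows 1 and 3 agree on A; apply A→C, D and equate their C, D entries.
Rows 1 and 2 agree on E; apply E→B and equate their B entries.
Rows 1 and 3 agree on E; apply E→B and equate their B entries.
No row becomes fully distinguished — the join is lossy.

No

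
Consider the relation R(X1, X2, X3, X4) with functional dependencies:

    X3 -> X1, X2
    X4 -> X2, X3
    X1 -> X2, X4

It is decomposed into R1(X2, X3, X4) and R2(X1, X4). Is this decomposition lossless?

Common attributes: R1 ∩ R2 = {X4}.
Closure of {X4}: X4 → X2, X3 applies, adding X2, X3; X3 → X1, X2 applies, adding X1. So (X4)⁺ = {X1, X2, X3, X4}.
This closure contains every attribute of R1, so R1 ∩ R2 → R1. The join is lossless.

Yes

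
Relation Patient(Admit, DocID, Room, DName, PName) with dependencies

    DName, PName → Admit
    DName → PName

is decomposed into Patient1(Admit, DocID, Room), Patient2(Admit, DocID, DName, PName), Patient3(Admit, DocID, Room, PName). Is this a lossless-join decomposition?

No

Chase test. Columns are Admit, DocID, Room, DName, PName; row i has aⱼ where attribute j ∈ Patienti, else bᵢⱼ.
Initial tableau (one row per fragment):
  row 1: a1 a2 a3 b14 b15
  row 2: a1 a2 b23 a4 a5
  row 3: a1 a2 a3 b34 a5
No row becomes fully distinguished — the join is lossy.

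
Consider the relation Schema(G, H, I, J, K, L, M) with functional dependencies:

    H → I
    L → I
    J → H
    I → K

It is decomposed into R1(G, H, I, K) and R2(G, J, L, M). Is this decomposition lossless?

Common attributes: R1 ∩ R2 = {G}.
No dependency enlarges {G}, so (G)⁺ = {G}.
The closure contains neither all of R1 = {G, H, I, K} nor all of R2 = {G, J, L, M}, so the common attributes are not a superkey of either fragment. The join is lossy.

No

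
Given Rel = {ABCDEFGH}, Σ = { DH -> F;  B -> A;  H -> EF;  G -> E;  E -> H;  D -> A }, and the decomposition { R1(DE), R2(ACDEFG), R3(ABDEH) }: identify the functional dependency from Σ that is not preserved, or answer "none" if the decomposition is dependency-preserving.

DH → F: restricted closure across fragments reaches F.
B → A lies within R3.
H → EF: restricted closure across fragments reaches EF.
G → E lies within R2.
E → H lies within R3.
D → A lies within R2.
Every dependency is enforceable on the fragments, so the decomposition is dependency-preserving.

none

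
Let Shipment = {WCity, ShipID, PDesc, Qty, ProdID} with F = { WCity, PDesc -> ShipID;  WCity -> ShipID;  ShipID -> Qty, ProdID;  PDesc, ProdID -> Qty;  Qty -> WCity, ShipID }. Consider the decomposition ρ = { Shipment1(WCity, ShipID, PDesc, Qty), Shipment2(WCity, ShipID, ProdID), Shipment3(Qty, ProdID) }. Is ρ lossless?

Chase test. Columns are WCity, ShipID, PDesc, Qty, ProdID; row i has aⱼ where attribute j ∈ Shipmenti, else bᵢⱼ.
Initial tableau (one row per fragment):
  row 1: a1 a2 a3 a4 b15
  row 2: a1 a2 b23 b24 a5
  row 3: b31 b32 b33 a4 a5
Rows 1 and 2 agree on ShipID; apply ShipID→Qty, ProdID and equate their Qty, ProdID entries.
Rows 1 and 3 agree on Qty; apply Qty→WCity, ShipID and equate their WCity, ShipID entries.
Row 1 is now all distinguished symbols — the join is lossless.

Yes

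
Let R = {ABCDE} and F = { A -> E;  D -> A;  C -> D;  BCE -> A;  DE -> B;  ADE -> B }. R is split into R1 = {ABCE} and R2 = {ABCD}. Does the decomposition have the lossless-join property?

Common attributes: R1 ∩ R2 = {ABC}.
Closure of {ABC}: A → E applies, adding E; C → D applies, adding D. So (ABC)⁺ = {ABCDE}.
This closure contains every attribute of R1, so R1 ∩ R2 → R1. The join is lossless.

Yes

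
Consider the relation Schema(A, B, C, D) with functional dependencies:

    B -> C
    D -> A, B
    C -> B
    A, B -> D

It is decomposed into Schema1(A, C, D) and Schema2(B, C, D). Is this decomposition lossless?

Yes

Common attributes: Schema1 ∩ Schema2 = {C, D}.
Closure of {C, D}: D → A, B applies, adding A, B. So (C, D)⁺ = {A, B, C, D}.
This closure contains every attribute of Schema1, so Schema1 ∩ Schema2 → Schema1. The join is lossless.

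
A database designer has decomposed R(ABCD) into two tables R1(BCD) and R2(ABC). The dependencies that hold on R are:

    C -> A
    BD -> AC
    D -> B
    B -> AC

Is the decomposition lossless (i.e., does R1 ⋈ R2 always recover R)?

Yes

Common attributes: R1 ∩ R2 = {BC}.
Closure of {BC}: C → A applies, adding A. So (BC)⁺ = {ABC}.
This closure contains every attribute of R2, so R1 ∩ R2 → R2. The join is lossless.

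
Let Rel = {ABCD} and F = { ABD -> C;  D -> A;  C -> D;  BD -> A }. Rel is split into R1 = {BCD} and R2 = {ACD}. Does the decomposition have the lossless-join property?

Common attributes: R1 ∩ R2 = {CD}.
Closure of {CD}: D → A applies, adding A. So (CD)⁺ = {ACD}.
This closure contains every attribute of R2, so R1 ∩ R2 → R2. The join is lossless.

Yes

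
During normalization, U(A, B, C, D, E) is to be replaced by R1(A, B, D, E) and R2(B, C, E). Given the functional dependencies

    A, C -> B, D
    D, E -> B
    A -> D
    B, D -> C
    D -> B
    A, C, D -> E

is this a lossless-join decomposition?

Common attributes: R1 ∩ R2 = {B, E}.
No dependency enlarges {B, E}, so (B, E)⁺ = {B, E}.
The closure contains neither all of R1 = {A, B, D, E} nor all of R2 = {B, C, E}, so the common attributes are not a superkey of either fragment. The join is lossy.

No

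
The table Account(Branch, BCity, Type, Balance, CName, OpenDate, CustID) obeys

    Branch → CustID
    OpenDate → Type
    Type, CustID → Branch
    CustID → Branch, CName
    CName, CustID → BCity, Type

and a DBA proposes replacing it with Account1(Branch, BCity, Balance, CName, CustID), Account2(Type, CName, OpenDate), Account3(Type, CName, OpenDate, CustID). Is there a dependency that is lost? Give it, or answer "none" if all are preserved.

Branch → CustID lies within Account1.
OpenDate → Type lies within Account2.
Type, CustID → Branch: restricted closure across fragments reaches Branch.
CustID → Branch, CName lies within Account1.
CName, CustID → BCity, Type: restricted closure across fragments reaches BCity, Type.
Every dependency is enforceable on the fragments, so the decomposition is dependency-preserving.

none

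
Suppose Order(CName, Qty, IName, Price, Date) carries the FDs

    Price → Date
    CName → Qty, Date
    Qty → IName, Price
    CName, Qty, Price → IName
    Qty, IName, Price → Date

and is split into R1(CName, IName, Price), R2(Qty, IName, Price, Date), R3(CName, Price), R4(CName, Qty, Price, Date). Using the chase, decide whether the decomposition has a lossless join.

Chase test. Columns are CName, Qty, IName, Price, Date; row i has aⱼ where attribute j ∈ Ri, else bᵢⱼ.
Initial tableau (one row per fragment):
  row 1: a1 b12 a3 a4 b15
  row 2: b21 a2 a3 a4 a5
  row 3: a1 b32 b33 a4 b35
  row 4: a1 a2 b43 a4 a5
Rows 1 and 2 agree on Price; apply Price→Date and equate their Date entries.
Rows 1 and 3 agree on Price; apply Price→Date and equate their Date entries.
Rows 1 and 3 agree on CName; apply CName→Qty, Date and equate their Qty, Date entries.
Rows 1 and 4 agree on CName; apply CName→Qty, Date and equate their Qty, Date entries.
Rows 1 and 3 agree on Qty; apply Qty→IName, Price and equate their IName, Price entries.
Rows 1 and 4 agree on Qty; apply Qty→IName, Price and equate their IName, Price entries.
Row 1 is now all distinguished symbols — the join is lossless.

Yes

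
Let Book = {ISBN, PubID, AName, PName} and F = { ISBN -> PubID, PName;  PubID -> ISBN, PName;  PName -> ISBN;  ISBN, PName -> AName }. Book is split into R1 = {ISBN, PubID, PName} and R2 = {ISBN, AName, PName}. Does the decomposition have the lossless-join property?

Yes

Common attributes: R1 ∩ R2 = {ISBN, PName}.
Closure of {ISBN, PName}: ISBN → PubID, PName applies, adding PubID; ISBN, PName → AName applies, adding AName. So (ISBN, PName)⁺ = {ISBN, PubID, AName, PName}.
This closure contains every attribute of R1, so R1 ∩ R2 → R1. The join is lossless.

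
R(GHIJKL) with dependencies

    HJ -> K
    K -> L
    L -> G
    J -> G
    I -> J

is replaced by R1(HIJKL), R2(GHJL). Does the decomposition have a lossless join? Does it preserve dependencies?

lossless and dependency-preserving

Lossless test: (HJL)⁺ = {GHJKL}, which contains all of one fragment — lossless.
Dependency preservation: every FD's attributes lie within a single fragment, so each can be enforced locally — preserved.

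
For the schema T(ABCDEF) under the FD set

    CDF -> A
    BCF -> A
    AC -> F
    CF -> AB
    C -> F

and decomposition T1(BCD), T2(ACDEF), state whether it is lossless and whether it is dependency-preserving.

lossless and dependency-preserving

Lossless test: (CD)⁺ = {ABCDF}, which contains all of one fragment — lossless.
Dependency preservation: BCF → A; CF → AB are not contained in any single fragment, but the restricted closure of each left-hand side across the fragments still reaches the right-hand side; the remaining FDs each lie inside some fragment. All dependencies are preserved.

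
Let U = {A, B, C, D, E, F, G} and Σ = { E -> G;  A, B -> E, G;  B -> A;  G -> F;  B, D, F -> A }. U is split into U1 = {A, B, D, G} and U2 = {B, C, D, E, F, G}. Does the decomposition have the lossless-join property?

Common attributes: U1 ∩ U2 = {B, D, G}.
Closure of {B, D, G}: B → A applies, adding A; G → F applies, adding F; A, B → E, G applies, adding E. So (B, D, G)⁺ = {A, B, D, E, F, G}.
This closure contains every attribute of U1, so U1 ∩ U2 → U1. The join is lossless.

Yes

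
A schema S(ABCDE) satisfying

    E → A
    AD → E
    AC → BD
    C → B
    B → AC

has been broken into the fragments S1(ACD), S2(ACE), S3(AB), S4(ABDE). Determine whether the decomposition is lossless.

Chase test. Columns are ABCDE; row i has aⱼ where attribute j ∈ Si, else bᵢⱼ.
Initial tableau (one row per fragment):
  row 1: a1 b12 a3 a4 b15
  row 2: a1 b22 a3 b24 a5
  row 3: a1 a2 b33 b34 b35
  row 4: a1 a2 b43 a4 a5
Rows 1 and 4 agree on AD; apply AD→E and equate their E entries.
Rows 1 and 2 agree on AC; apply AC→BD and equate their BD entries.
Rows 3 and 4 agree on B; apply B→AC and equate their AC entries.
Rows 3 and 4 agree on AC; apply AC→BD and equate their BD entries.
Rows 1 and 3 agree on AD; apply AD→E and equate their E entries.
No row becomes fully distinguished — the join is lossy.

No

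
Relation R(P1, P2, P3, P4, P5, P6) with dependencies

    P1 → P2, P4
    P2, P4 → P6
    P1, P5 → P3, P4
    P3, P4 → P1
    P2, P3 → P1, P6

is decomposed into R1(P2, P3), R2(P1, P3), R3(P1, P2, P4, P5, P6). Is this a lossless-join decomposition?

No

Chase test. Columns are P1, P2, P3, P4, P5, P6; row i has aⱼ where attribute j ∈ Ri, else bᵢⱼ.
Initial tableau (one row per fragment):
  row 1: b11 a2 a3 b14 b15 b16
  row 2: a1 b22 a3 b24 b25 b26
  row 3: a1 a2 b33 a4 a5 a6
Rows 2 and 3 agree on P1; apply P1→P2, P4 and equate their P2, P4 entries.
Rows 2 and 3 agree on P2, P4; apply P2, P4→P6 and equate their P6 entries.
Rows 1 and 2 agree on P2, P3; apply P2, P3→P1, P6 and equate their P1, P6 entries.
Rows 1 and 2 agree on P1; apply P1→P2, P4 and equate their P2, P4 entries.
No row becomes fully distinguished — the join is lossy.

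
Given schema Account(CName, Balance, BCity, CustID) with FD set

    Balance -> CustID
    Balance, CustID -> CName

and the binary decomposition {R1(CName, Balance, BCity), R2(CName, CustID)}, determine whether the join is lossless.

Common attributes: R1 ∩ R2 = {CName}.
No dependency enlarges {CName}, so (CName)⁺ = {CName}.
The closure contains neither all of R1 = {CName, Balance, BCity} nor all of R2 = {CName, CustID}, so the common attributes are not a superkey of either fragment. The join is lossy.

No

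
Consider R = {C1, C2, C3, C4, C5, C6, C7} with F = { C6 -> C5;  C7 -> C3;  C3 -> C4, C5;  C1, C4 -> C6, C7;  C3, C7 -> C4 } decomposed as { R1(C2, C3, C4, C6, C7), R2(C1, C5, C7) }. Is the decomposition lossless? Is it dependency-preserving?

lossy and not dependency-preserving

Lossless test: (C7)⁺ = {C3, C4, C5, C7}, which is a superkey of neither fragment — lossy.
Dependency preservation: the restricted closure of {C6} across the fragments never reaches {C5}, so C6 → C5 cannot be enforced without a join — not preserved.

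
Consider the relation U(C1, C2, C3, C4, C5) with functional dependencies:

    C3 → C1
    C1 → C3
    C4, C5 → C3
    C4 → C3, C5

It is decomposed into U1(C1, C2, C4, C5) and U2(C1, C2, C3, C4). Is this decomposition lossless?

Yes

Common attributes: U1 ∩ U2 = {C1, C2, C4}.
Closure of {C1, C2, C4}: C1 → C3 applies, adding C3; C4 → C3, C5 applies, adding C5. So (C1, C2, C4)⁺ = {C1, C2, C3, C4, C5}.
This closure contains every attribute of U1, so U1 ∩ U2 → U1. The join is lossless.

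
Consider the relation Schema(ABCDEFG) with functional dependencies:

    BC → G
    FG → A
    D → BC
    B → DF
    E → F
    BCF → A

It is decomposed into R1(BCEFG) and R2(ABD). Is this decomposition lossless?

Yes

Common attributes: R1 ∩ R2 = {B}.
Closure of {B}: B → DF applies, adding DF; D → BC applies, adding C; BCF → A applies, adding A; BC → G applies, adding G. So (B)⁺ = {ABCDFG}.
This closure contains every attribute of R2, so R1 ∩ R2 → R2. The join is lossless.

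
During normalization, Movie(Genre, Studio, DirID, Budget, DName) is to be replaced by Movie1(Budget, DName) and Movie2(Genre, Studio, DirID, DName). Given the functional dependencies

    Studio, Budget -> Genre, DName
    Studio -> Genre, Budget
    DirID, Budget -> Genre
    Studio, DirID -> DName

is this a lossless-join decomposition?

Common attributes: Movie1 ∩ Movie2 = {DName}.
No dependency enlarges {DName}, so (DName)⁺ = {DName}.
The closure contains neither all of Movie1 = {Budget, DName} nor all of Movie2 = {Genre, Studio, DirID, DName}, so the common attributes are not a superkey of either fragment. The join is lossy.

No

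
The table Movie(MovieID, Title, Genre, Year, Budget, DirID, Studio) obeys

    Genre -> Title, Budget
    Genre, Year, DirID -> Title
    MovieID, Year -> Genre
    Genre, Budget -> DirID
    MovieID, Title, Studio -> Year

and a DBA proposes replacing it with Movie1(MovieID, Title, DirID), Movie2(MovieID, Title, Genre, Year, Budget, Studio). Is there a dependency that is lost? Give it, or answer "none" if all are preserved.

Genre, Budget -> DirID

Check Genre, Budget → DirID: no single fragment contains all of {Genre, Budget, DirID}, and the restricted closure of {Genre, Budget} across the fragments never reaches {DirID}.
Genre → Title, Budget is preserved.
Genre, Year, DirID → Title is preserved.
MovieID, Year → Genre is preserved.
MovieID, Title, Studio → Year is preserved.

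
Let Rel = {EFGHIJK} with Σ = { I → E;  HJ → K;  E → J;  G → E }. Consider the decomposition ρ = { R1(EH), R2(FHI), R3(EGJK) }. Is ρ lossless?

No

Chase test. Columns are EFGHIJK; row i has aⱼ where attribute j ∈ Ri, else bᵢⱼ.
Initial tableau (one row per fragment):
  row 1: a1 b12 b13 a4 b15 b16 b17
  row 2: b21 a2 b23 a4 a5 b26 b27
  row 3: a1 b32 a3 b34 b35 a6 a7
Rows 1 and 3 agree on E; apply E→J and equate their J entries.
No row becomes fully distinguished — the join is lossy.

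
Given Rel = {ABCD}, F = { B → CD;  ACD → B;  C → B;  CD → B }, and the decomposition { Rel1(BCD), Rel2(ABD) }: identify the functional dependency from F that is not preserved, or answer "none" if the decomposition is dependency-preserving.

B → CD lies within Rel1.
ACD → B: restricted closure across fragments reaches B.
C → B lies within Rel1.
CD → B lies within Rel1.
Every dependency is enforceable on the fragments, so the decomposition is dependency-preserving.

none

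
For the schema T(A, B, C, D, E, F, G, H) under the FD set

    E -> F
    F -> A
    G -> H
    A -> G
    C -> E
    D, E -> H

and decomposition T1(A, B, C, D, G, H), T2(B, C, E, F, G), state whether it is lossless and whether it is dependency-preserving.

lossless but not dependency-preserving

Lossless test: (B, C, G)⁺ = {A, B, C, E, F, G, H}, which contains all of one fragment — lossless.
Dependency preservation: the restricted closure of {F} across the fragments never reaches {A}, so F → A cannot be enforced without a join — not preserved.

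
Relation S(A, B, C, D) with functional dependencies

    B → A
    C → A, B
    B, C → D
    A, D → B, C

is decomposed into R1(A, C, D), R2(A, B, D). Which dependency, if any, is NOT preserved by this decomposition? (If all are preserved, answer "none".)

none

B → A lies within R2.
C → A, B: restricted closure across fragments reaches A, B.
B, C → D: restricted closure across fragments reaches D.
A, D → B, C: restricted closure across fragments reaches B, C.
Every dependency is enforceable on the fragments, so the decomposition is dependency-preserving.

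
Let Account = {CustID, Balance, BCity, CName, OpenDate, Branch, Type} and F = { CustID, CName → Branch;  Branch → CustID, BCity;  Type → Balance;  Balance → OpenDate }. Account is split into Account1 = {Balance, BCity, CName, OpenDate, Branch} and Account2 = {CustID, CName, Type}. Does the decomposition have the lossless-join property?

No

Common attributes: Account1 ∩ Account2 = {CName}.
No dependency enlarges {CName}, so (CName)⁺ = {CName}.
The closure contains neither all of Account1 = {Balance, BCity, CName, OpenDate, Branch} nor all of Account2 = {CustID, CName, Type}, so the common attributes are not a superkey of either fragment. The join is lossy.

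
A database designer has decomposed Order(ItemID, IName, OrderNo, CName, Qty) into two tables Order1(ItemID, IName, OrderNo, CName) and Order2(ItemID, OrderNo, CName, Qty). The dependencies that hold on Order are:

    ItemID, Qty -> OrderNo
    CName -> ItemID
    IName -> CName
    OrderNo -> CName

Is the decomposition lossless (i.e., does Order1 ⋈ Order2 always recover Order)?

Common attributes: Order1 ∩ Order2 = {ItemID, OrderNo, CName}.
No dependency enlarges {ItemID, OrderNo, CName}, so (ItemID, OrderNo, CName)⁺ = {ItemID, OrderNo, CName}.
The closure contains neither all of Order1 = {ItemID, IName, OrderNo, CName} nor all of Order2 = {ItemID, OrderNo, CName, Qty}, so the common attributes are not a superkey of either fragment. The join is lossy.

No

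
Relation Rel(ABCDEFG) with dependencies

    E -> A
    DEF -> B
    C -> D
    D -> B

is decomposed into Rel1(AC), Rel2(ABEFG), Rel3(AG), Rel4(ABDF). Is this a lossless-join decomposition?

No

Chase test. Columns are ABCDEFG; row i has aⱼ where attribute j ∈ Reli, else bᵢⱼ.
Initial tableau (one row per fragment):
  row 1: a1 b12 a3 b14 b15 b16 b17
  row 2: a1 a2 b23 b24 a5 a6 a7
  row 3: a1 b32 b33 b34 b35 b36 a7
  row 4: a1 a2 b43 a4 b45 a6 b47
No row becomes fully distinguished — the join is lossy.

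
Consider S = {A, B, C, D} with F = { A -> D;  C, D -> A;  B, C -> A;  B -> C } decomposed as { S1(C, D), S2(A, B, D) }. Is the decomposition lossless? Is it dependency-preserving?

lossy and not dependency-preserving

Lossless test: (D)⁺ = {D}, which is a superkey of neither fragment — lossy.
Dependency preservation: the restricted closure of {C, D} across the fragments never reaches {A}, so C, D → A cannot be enforced without a join — not preserved.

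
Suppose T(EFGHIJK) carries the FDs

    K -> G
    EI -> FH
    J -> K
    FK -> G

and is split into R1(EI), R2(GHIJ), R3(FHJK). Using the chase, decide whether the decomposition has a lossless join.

Chase test. Columns are EFGHIJK; row i has aⱼ where attribute j ∈ Ri, else bᵢⱼ.
Initial tableau (one row per fragment):
  row 1: a1 b12 b13 b14 a5 b16 b17
  row 2: b21 b22 a3 a4 a5 a6 b27
  row 3: b31 a2 b33 a4 b35 a6 a7
Rows 2 and 3 agree on J; apply J→K and equate their K entries.
Rows 2 and 3 agree on K; apply K→G and equate their G entries.
No row becomes fully distinguished — the join is lossy.

No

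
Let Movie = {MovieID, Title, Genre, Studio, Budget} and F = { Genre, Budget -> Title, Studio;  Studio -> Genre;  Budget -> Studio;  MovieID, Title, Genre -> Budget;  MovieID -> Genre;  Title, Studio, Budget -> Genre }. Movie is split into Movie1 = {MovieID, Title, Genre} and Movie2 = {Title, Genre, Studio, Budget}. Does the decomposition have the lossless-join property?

Common attributes: Movie1 ∩ Movie2 = {Title, Genre}.
No dependency enlarges {Title, Genre}, so (Title, Genre)⁺ = {Title, Genre}.
The closure contains neither all of Movie1 = {MovieID, Title, Genre} nor all of Movie2 = {Title, Genre, Studio, Budget}, so the common attributes are not a superkey of either fragment. The join is lossy.

No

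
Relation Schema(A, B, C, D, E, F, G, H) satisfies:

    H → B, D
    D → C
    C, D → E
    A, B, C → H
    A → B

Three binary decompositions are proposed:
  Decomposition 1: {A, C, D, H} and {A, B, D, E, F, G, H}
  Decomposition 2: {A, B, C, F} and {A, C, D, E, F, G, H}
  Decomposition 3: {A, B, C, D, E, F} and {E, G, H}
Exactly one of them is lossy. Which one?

Decomposition 3

Decomposition 1: common = {A, D, H}, closure = {A, B, C, D, E, H} → lossless.
Decomposition 2: common = {A, C, F}, closure = {A, B, C, D, E, F, H} → lossless.
Decomposition 3: common = {E}, closure = {E} → lossy.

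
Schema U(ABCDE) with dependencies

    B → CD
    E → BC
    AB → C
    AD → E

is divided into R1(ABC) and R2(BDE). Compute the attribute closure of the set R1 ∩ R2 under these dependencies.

R1 ∩ R2 = {B}.
B → CD applies, adding CD
Closure: {BCD}.

BCD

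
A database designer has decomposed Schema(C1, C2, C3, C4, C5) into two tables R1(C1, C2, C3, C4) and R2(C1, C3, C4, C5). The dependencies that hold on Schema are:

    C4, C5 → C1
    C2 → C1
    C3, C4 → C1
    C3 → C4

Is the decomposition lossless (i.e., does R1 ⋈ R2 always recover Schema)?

Common attributes: R1 ∩ R2 = {C1, C3, C4}.
No dependency enlarges {C1, C3, C4}, so (C1, C3, C4)⁺ = {C1, C3, C4}.
The closure contains neither all of R1 = {C1, C2, C3, C4} nor all of R2 = {C1, C3, C4, C5}, so the common attributes are not a superkey of either fragment. The join is lossy.

No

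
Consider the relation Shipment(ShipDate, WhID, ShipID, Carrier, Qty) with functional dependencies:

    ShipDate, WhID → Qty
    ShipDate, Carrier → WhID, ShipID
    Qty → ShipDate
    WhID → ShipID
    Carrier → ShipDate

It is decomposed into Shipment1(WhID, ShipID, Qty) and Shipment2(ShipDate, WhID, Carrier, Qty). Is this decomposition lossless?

Yes

Common attributes: Shipment1 ∩ Shipment2 = {WhID, Qty}.
Closure of {WhID, Qty}: Qty → ShipDate applies, adding ShipDate; WhID → ShipID applies, adding ShipID. So (WhID, Qty)⁺ = {ShipDate, WhID, ShipID, Qty}.
This closure contains every attribute of Shipment1, so Shipment1 ∩ Shipment2 → Shipment1. The join is lossless.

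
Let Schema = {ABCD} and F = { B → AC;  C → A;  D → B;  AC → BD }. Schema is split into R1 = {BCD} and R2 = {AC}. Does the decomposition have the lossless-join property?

Yes

Common attributes: R1 ∩ R2 = {C}.
Closure of {C}: C → A applies, adding A; AC → BD applies, adding BD. So (C)⁺ = {ABCD}.
This closure contains every attribute of R1, so R1 ∩ R2 → R1. The join is lossless.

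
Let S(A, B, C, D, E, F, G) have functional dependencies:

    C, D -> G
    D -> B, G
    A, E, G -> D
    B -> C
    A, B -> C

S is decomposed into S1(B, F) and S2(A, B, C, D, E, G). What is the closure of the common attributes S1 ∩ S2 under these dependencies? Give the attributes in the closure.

S1 ∩ S2 = {B}.
B → C applies, adding C
Closure: {B, C}.

B, C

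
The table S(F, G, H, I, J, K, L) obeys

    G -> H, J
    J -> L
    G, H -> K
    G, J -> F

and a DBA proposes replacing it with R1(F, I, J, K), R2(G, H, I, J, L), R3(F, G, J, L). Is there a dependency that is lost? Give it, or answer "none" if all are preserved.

Check G, H → K: no single fragment contains all of {G, H, K}, and the restricted closure of {G, H} across the fragments never reaches {K}.
G → H, J is preserved.
J → L is preserved.
G, J → F is preserved.

G, H -> K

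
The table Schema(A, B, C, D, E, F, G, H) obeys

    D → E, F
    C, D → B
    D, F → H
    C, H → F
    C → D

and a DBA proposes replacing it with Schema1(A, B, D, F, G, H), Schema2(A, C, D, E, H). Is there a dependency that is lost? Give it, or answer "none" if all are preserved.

C, D → B

Check C, D → B: no single fragment contains all of {B, C, D}, and the restricted closure of {C, D} across the fragments never reaches {B}.
D → E, F is preserved.
D, F → H is preserved.
C, H → F is preserved.
C → D is preserved.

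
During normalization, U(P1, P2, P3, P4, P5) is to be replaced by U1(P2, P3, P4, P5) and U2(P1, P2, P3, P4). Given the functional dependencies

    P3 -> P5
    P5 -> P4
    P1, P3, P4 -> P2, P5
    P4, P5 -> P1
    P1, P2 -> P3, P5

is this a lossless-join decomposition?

Yes

Common attributes: U1 ∩ U2 = {P2, P3, P4}.
Closure of {P2, P3, P4}: P3 → P5 applies, adding P5; P4, P5 → P1 applies, adding P1. So (P2, P3, P4)⁺ = {P1, P2, P3, P4, P5}.
This closure contains every attribute of U1, so U1 ∩ U2 → U1. The join is lossless.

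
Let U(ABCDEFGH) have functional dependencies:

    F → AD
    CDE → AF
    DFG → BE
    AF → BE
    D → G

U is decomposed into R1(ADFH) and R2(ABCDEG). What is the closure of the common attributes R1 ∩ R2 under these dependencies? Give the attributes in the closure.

R1 ∩ R2 = {AD}.
D → G applies, adding G
Closure: {ADG}.

ADG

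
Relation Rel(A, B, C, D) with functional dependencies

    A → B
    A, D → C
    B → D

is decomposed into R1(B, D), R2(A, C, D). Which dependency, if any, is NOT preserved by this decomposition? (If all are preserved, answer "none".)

Check A → B: no single fragment contains all of {A, B}, and the restricted closure of {A} across the fragments never reaches {B}.
A, D → C is preserved.
B → D is preserved.

A → B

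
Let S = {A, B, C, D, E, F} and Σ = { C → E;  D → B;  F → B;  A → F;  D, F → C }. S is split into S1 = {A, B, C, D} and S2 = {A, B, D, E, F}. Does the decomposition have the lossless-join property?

Yes

Common attributes: S1 ∩ S2 = {A, B, D}.
Closure of {A, B, D}: A → F applies, adding F; D, F → C applies, adding C; C → E applies, adding E. So (A, B, D)⁺ = {A, B, C, D, E, F}.
This closure contains every attribute of S1, so S1 ∩ S2 → S1. The join is lossless.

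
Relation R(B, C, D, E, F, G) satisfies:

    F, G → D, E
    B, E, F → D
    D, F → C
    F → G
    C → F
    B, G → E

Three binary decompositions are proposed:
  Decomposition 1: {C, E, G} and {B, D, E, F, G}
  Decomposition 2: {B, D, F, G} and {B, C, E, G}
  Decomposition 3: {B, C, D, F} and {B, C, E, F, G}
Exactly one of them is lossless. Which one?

Decomposition 3

Decomposition 1: common = {E, G}, closure = {E, G} → lossy.
Decomposition 2: common = {B, G}, closure = {B, E, G} → lossy.
Decomposition 3: common = {B, C, F}, closure = {B, C, D, E, F, G} → lossless.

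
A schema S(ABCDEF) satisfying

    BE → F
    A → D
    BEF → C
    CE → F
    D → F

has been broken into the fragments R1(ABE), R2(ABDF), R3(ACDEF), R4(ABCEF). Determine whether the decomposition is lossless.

Yes

Chase test. Columns are ABCDEF; row i has aⱼ where attribute j ∈ Ri, else bᵢⱼ.
Initial tableau (one row per fragment):
  row 1: a1 a2 b13 b14 a5 b16
  row 2: a1 a2 b23 a4 b25 a6
  row 3: a1 b32 a3 a4 a5 a6
  row 4: a1 a2 a3 b44 a5 a6
Rows 1 and 4 agree on BE; apply BE→F and equate their F entries.
Rows 1 and 2 agree on A; apply A→D and equate their D entries.
Rows 1 and 4 agree on A; apply A→D and equate their D entries.
Rows 1 and 4 agree on BEF; apply BEF→C and equate their C entries.
Row 1 is now all distinguished symbols — the join is lossless.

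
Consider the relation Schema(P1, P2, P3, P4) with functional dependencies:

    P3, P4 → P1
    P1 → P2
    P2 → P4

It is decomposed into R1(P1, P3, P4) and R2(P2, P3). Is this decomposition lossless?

Common attributes: R1 ∩ R2 = {P3}.
No dependency enlarges {P3}, so (P3)⁺ = {P3}.
The closure contains neither all of R1 = {P1, P3, P4} nor all of R2 = {P2, P3}, so the common attributes are not a superkey of either fragment. The join is lossy.

No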